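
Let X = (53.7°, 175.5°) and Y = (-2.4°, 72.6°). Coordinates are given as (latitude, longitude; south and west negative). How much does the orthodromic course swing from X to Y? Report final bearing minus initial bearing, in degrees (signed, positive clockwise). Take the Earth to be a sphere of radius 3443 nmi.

Initial bearing θ₁ = atan2(sin Δλ cos φ₂, cos φ₁ sin φ₂ − sin φ₁ cos φ₂ cos Δλ) = 279.04°
Final bearing θ₂ = (initial bearing from the destination back to the start) + 180° = 215.82°
Δθ = θ₂ − θ₁ = -63.2°

-63.2°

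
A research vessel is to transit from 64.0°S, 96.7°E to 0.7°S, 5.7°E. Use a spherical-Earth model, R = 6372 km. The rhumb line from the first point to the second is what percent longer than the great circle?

4.4%

Great circle: σ = 1.5675 rad → d_gc = Rσ = 9987.9 km
Rhumb: Δφ = +1.1048, Δλ = -1.5882, Δψ = +1.4537, q = Δφ/Δψ = 0.7600 → d_rh = R√(Δφ²+q²Δλ²) = 10426.7 km
Excess = (10426.7 − 9987.9) / 9987.9 = 438.8 / 9987.9 = 4.39% ≈ 4.4%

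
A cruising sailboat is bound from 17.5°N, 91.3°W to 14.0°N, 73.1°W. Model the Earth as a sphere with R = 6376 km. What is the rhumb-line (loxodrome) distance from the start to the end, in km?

Δψ = ln[tan(π/4+φ₂/2)/tan(π/4+φ₁/2)] = -0.0635;  Δφ = -0.0611 rad,  Δλ = +0.3176 rad
q = Δφ/Δψ = 0.9623
d = R·√(Δφ² + q²Δλ²) = 6376·0.31171 = 1987 km

1987 km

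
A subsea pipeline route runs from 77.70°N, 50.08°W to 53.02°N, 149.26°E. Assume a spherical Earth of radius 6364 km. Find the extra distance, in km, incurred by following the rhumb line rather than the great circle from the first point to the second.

Great circle: cos σ = sin φ₁ sin φ₂ + cos φ₁ cos φ₂ cos Δλ,  σ = 0.8505 rad → d_gc = 5412.7 km
Rhumb line: Δψ = -1.1325, q = Δφ/Δψ = 0.3803, d_rh = R√(Δφ²+q²Δλ²) = 7320.0 km
Excess = 7320.0 − 5412.7 = 1907.3 ≈ 1907 km

1907 km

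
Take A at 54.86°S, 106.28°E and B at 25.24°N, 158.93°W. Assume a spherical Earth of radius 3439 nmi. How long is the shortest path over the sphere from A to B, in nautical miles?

cos σ = sin φ₁ sin φ₂ + cos φ₁ cos φ₂ cos Δλ
      = sin(-54.86°)sin(25.24°) + cos(-54.86°)cos(25.24°)cos(94.79°) = -0.3922
σ = 113.090° → d = Rσ = 3439·1.97379 = 6788 nmi

6788 nmi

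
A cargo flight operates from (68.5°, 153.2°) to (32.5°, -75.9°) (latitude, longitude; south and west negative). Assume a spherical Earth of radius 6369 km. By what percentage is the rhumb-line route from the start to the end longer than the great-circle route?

17.6%

Great circle: σ = 1.2687 rad → d_gc = Rσ = 8080.3 km
Rhumb: Δφ = -0.6283, Δλ = +2.2846, Δψ = -1.0611, q = Δφ/Δψ = 0.5921 → d_rh = R√(Δφ²+q²Δλ²) = 9499.8 km
Excess = (9499.8 − 8080.3) / 8080.3 = 1419.5 / 8080.3 = 17.57% ≈ 17.6%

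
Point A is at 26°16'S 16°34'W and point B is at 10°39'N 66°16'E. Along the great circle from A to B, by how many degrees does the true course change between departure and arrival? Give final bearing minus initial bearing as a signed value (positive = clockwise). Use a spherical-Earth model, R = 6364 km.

At departure: θ₁ = atan2(sin Δλ cos φ₂, cos φ₁ sin φ₂ − sin φ₁ cos φ₂ cos Δλ) = 77.29°
At arrival: θ₂ = atan2(sin Δλ cos φ₁, −cos φ₂ sin φ₁ + sin φ₂ cos φ₁ cos Δλ) = 62.88°
Δθ = θ₂ − θ₁ = -14.4°

-14.4°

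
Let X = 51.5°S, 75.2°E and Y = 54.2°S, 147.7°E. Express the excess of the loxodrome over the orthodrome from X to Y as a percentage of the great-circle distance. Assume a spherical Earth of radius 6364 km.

4.6%

Great circle: σ = 0.7314 rad → d_gc = Rσ = 4654.6 km
Rhumb: Δφ = -0.0471, Δλ = +1.2654, Δψ = -0.0781, q = Δφ/Δψ = 0.6037 → d_rh = R√(Δφ²+q²Δλ²) = 4870.3 km
Excess = (4870.3 − 4654.6) / 4654.6 = 215.7 / 4654.6 = 4.63% ≈ 4.6%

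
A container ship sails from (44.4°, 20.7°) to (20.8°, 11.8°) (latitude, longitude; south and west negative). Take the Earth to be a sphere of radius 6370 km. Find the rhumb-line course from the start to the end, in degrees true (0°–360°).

Δψ = ln[tan(π/4+φ₂/2)/tan(π/4+φ₁/2)] = -0.4954
Δλ = -0.1553 rad (taken the short way round)
course = atan2(Δλ, Δψ) = 197.41°

197.4°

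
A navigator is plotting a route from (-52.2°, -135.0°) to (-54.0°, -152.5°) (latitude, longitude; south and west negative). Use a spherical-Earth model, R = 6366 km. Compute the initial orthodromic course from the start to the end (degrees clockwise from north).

253.3°

θ = atan2( sin Δλ·cos φ₂ ,  cos φ₁ sin φ₂ − sin φ₁ cos φ₂ cos Δλ )
  = atan2(-0.1768, -0.0529) = 253.34°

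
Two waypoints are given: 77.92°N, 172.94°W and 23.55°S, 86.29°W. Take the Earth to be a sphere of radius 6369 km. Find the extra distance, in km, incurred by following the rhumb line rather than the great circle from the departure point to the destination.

Great circle: cos σ = sin φ₁ sin φ₂ + cos φ₁ cos φ₂ cos Δλ,  σ = 1.9600 rad → d_gc = 12483.51 km
Rhumb line: Δψ = -2.6692, q = Δφ/Δψ = 0.6635, d_rh = R√(Δφ²+q²Δλ²) = 12964.02 km
Excess = 12964.02 − 12483.51 = 480.51 ≈ 481 km

481 km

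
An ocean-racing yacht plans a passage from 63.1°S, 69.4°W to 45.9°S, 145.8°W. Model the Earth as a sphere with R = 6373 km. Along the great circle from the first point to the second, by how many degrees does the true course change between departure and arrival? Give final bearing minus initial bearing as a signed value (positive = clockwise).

At departure: θ₁ = atan2(sin Δλ cos φ₂, cos φ₁ sin φ₂ − sin φ₁ cos φ₂ cos Δλ) = 255.18°
At arrival: θ₂ = atan2(sin Δλ cos φ₁, −cos φ₂ sin φ₁ + sin φ₂ cos φ₁ cos Δλ) = 321.06°
Δθ = θ₂ − θ₁ = +65.9°

+65.9°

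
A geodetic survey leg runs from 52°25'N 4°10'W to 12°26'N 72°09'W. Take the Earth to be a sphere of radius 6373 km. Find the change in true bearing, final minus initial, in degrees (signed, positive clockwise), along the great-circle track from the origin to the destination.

-42.1°

At departure: θ₁ = atan2(sin Δλ cos φ₂, cos φ₁ sin φ₂ − sin φ₁ cos φ₂ cos Δλ) = 260.05°
At arrival: θ₂ = atan2(sin Δλ cos φ₁, −cos φ₂ sin φ₁ + sin φ₂ cos φ₁ cos Δλ) = 217.96°
Δθ = θ₂ − θ₁ = -42.1°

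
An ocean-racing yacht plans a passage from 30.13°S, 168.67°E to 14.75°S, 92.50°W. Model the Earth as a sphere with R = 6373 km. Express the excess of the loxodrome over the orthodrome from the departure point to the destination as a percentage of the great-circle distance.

Great circle: σ = 1.5714 rad → d_gc = Rσ = 10014.4 km
Rhumb: Δφ = +0.2684, Δλ = +1.7249, Δψ = +0.2916, q = Δφ/Δψ = 0.9205 → d_rh = R√(Δφ²+q²Δλ²) = 10263.0 km
Excess = (10263.0 − 10014.4) / 10014.4 = 248.6 / 10014.4 = 2.48% ≈ 2.5%

2.5%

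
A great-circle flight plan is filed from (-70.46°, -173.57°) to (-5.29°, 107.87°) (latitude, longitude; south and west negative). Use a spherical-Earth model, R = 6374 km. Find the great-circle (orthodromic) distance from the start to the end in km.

cos σ = sin φ₁ sin φ₂ + cos φ₁ cos φ₂ cos Δλ
      = sin(-70.46°)sin(-5.29°) + cos(-70.46°)cos(-5.29°)cos(-78.56°) = 0.1529
σ = 81.202° → d = Rσ = 6374·1.41725 = 9034 km

9034 km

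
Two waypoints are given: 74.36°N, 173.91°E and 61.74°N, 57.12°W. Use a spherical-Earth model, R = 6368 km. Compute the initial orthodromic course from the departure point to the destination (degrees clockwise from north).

35.1°

N = sin Δλ·cos φ₂ = +0.3681;  D = cos φ₁ sin φ₂ − sin φ₁ cos φ₂ cos Δλ = +0.5242
initial course = atan2(N, D) = 35.08°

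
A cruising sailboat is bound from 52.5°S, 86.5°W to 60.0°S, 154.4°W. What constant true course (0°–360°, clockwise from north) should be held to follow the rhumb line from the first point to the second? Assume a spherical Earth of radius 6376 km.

Δψ = ln[tan(π/4+φ₂/2)/tan(π/4+φ₁/2)] = -0.2365
Δλ = -1.1851 rad (taken the short way round)
course = atan2(Δλ, Δψ) = 258.71°

258.7°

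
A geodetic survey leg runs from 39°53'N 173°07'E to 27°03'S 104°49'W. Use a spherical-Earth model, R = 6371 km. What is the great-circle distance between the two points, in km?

Haversine: a = sin²(Δφ/2)+cos φ₁ cos φ₂ sin²(Δλ/2) = 0.59864;  σ = 2·atan2(√a,√(1−a))
σ = 101.378° → d = Rσ = 6371·1.76938 = 11273 km

11273 km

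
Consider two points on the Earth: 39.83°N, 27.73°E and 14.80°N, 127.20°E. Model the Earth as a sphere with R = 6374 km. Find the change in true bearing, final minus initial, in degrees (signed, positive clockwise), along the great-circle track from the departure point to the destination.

+58.1°

Initial bearing θ₁ = atan2(sin Δλ cos φ₂, cos φ₁ sin φ₂ − sin φ₁ cos φ₂ cos Δλ) = 72.64°
Final bearing θ₂ = (initial bearing from the destination back to the start) + 180° = 130.70°
Δθ = θ₂ − θ₁ = +58.1°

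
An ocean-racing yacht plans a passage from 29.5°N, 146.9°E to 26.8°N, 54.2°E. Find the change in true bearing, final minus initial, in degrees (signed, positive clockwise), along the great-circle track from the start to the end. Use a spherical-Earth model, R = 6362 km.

-52.6°

Initial bearing θ₁ = atan2(sin Δλ cos φ₂, cos φ₁ sin φ₂ − sin φ₁ cos φ₂ cos Δλ) = 294.86°
Final bearing θ₂ = (initial bearing from the destination back to the start) + 180° = 242.22°
Δθ = θ₂ − θ₁ = -52.6°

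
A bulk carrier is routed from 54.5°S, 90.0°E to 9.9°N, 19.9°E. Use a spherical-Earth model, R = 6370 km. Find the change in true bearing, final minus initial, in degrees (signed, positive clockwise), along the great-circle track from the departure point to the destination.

At departure: θ₁ = atan2(sin Δλ cos φ₂, cos φ₁ sin φ₂ − sin φ₁ cos φ₂ cos Δλ) = 291.92°
At arrival: θ₂ = atan2(sin Δλ cos φ₁, −cos φ₂ sin φ₁ + sin φ₂ cos φ₁ cos Δλ) = 326.85°
Δθ = θ₂ − θ₁ = +34.9°

+34.9°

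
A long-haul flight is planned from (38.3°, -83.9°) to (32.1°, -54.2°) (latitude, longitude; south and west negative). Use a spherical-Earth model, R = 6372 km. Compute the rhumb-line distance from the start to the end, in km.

2783 km

Rhumb course C = atan2(Δλ, Δψ) with Δψ = ln[tan(π/4+φ₂/2)/tan(π/4+φ₁/2)] = -0.1326, Δλ = +0.5184 → C = 104.34°
d = R·|Δφ| / |cos C| = 6372·0.10821 / 0.24775 = 2783 km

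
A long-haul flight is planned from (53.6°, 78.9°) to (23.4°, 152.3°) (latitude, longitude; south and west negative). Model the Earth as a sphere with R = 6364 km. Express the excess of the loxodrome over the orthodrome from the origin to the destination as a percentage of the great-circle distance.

3.1%

Great circle: σ = 1.0755 rad → d_gc = Rσ = 6844.8 km
Rhumb: Δφ = -0.5271, Δλ = +1.2811, Δψ = -0.6921, q = Δφ/Δψ = 0.7616 → d_rh = R√(Δφ²+q²Δλ²) = 7057.2 km
Excess = (7057.2 − 6844.8) / 6844.8 = 212.4 / 6844.8 = 3.10% ≈ 3.1%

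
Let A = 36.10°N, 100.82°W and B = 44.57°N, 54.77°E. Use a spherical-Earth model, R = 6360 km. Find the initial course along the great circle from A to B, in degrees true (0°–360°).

17.2°

θ = atan2( sin Δλ·cos φ₂ ,  cos φ₁ sin φ₂ − sin φ₁ cos φ₂ cos Δλ )
  = atan2(+0.2944, +0.9493) = 17.23°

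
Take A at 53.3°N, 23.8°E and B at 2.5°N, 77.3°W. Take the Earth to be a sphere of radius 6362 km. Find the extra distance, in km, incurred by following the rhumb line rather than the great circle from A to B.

452 km

Great circle: cos σ = sin φ₁ sin φ₂ + cos φ₁ cos φ₂ cos Δλ,  σ = 1.6509 rad → d_gc = 10502.7 km
Rhumb line: Δψ = -1.0599, q = Δφ/Δψ = 0.8365, d_rh = R√(Δφ²+q²Δλ²) = 10954.5 km
Excess = 10954.5 − 10502.7 = 451.8 ≈ 452 km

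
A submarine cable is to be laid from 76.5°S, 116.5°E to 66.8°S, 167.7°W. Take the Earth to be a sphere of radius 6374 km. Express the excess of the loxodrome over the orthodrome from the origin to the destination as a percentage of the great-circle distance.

Great circle: σ = 0.4121 rad → d_gc = Rσ = 2626.5 km
Rhumb: Δφ = +0.1693, Δλ = +1.3230, Δψ = +0.5506, q = Δφ/Δψ = 0.3075 → d_rh = R√(Δφ²+q²Δλ²) = 2808.3 km
Excess = (2808.3 − 2626.5) / 2626.5 = 181.8 / 2626.5 = 6.92% ≈ 6.9%

6.9%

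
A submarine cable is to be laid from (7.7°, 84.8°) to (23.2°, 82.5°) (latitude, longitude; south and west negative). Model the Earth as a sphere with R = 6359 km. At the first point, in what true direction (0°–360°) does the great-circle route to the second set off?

352.1°

θ = atan2( sin Δλ·cos φ₂ ,  cos φ₁ sin φ₂ − sin φ₁ cos φ₂ cos Δλ )
  = atan2(-0.0369, +0.2673) = 352.14°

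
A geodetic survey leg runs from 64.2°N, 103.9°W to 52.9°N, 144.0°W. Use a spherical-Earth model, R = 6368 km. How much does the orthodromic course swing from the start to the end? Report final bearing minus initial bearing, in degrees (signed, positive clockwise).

Initial bearing θ₁ = atan2(sin Δλ cos φ₂, cos φ₁ sin φ₂ − sin φ₁ cos φ₂ cos Δλ) = 260.03°
Final bearing θ₂ = (initial bearing from the destination back to the start) + 180° = 225.29°
Δθ = θ₂ − θ₁ = -34.7°

-34.7°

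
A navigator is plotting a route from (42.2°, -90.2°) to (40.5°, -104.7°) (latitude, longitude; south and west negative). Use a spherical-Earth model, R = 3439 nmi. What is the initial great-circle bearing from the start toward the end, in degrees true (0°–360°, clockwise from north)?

266.0°

θ = atan2( sin Δλ·cos φ₂ ,  cos φ₁ sin φ₂ − sin φ₁ cos φ₂ cos Δλ )
  = atan2(-0.1904, -0.0134) = 265.98°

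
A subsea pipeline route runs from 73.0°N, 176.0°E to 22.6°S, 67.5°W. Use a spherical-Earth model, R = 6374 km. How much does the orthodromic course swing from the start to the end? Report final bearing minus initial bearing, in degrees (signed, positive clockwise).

At departure: θ₁ = atan2(sin Δλ cos φ₂, cos φ₁ sin φ₂ − sin φ₁ cos φ₂ cos Δλ) = 71.18°
At arrival: θ₂ = atan2(sin Δλ cos φ₁, −cos φ₂ sin φ₁ + sin φ₂ cos φ₁ cos Δλ) = 162.56°
Δθ = θ₂ − θ₁ = +91.4°

+91.4°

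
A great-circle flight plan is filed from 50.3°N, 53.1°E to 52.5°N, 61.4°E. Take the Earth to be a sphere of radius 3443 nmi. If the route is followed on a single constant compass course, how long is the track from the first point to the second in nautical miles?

Rhumb course C = atan2(Δλ, Δψ) with Δψ = ln[tan(π/4+φ₂/2)/tan(π/4+φ₁/2)] = +0.0616, Δλ = +0.1449 → C = 66.98°
d = R·|Δφ| / |cos C| = 3443·0.03840 / 0.39111 = 338 nmi

338 nmi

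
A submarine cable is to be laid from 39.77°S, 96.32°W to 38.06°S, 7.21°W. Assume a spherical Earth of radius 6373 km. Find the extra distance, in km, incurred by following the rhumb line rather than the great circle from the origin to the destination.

Great circle: cos σ = sin φ₁ sin φ₂ + cos φ₁ cos φ₂ cos Δλ,  σ = 1.1552 rad → d_gc = 7361.8 km
Rhumb line: Δψ = +0.0384, q = Δφ/Δψ = 0.7780, d_rh = R√(Δφ²+q²Δλ²) = 7713.8 km
Excess = 7713.8 − 7361.8 = 352.0 ≈ 352 km

352 km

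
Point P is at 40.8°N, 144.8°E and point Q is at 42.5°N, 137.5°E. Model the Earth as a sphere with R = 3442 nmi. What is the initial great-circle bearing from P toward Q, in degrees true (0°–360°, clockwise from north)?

289.7°

θ = atan2( sin Δλ·cos φ₂ ,  cos φ₁ sin φ₂ − sin φ₁ cos φ₂ cos Δλ )
  = atan2(-0.0937, +0.0336) = 289.72°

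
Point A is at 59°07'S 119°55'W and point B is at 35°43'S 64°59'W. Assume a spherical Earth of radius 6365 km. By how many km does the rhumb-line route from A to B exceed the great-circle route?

Great circle: cos σ = sin φ₁ sin φ₂ + cos φ₁ cos φ₂ cos Δλ,  σ = 0.7371 rad → d_gc = 4691.5 km
Rhumb line: Δψ = +0.6184, q = Δφ/Δψ = 0.6605, d_rh = R√(Δφ²+q²Δλ²) = 4796.2 km
Excess = 4796.2 − 4691.5 = 104.7 ≈ 105 km

105 km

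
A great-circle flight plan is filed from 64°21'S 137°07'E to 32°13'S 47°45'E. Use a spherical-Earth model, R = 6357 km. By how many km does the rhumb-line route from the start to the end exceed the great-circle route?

452 km

Great circle: cos σ = sin φ₁ sin φ₂ + cos φ₁ cos φ₂ cos Δλ,  σ = 1.0649 rad → d_gc = 6769.3 km
Rhumb line: Δψ = +0.8854, q = Δφ/Δψ = 0.6334, d_rh = R√(Δφ²+q²Δλ²) = 7221.7 km
Excess = 7221.7 − 6769.3 = 452.4 ≈ 452 km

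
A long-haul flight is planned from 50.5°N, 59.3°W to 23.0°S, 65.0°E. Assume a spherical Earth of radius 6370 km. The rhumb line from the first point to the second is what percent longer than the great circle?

Great circle: σ = 2.2542 rad → d_gc = Rσ = 14359.4 km
Rhumb: Δφ = -1.2828, Δλ = +2.1694, Δψ = -1.4370, q = Δφ/Δψ = 0.8927 → d_rh = R√(Δφ²+q²Δλ²) = 14797.6 km
Excess = (14797.6 − 14359.4) / 14359.4 = 438.2 / 14359.4 = 3.052% ≈ 3.1%

3.1%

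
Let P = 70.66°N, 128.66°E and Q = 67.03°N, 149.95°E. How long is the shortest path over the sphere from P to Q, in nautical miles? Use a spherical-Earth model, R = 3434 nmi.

506 nmi

Haversine: a = sin²(Δφ/2)+cos φ₁ cos φ₂ sin²(Δλ/2) = 0.00541;  σ = 2·atan2(√a,√(1−a))
σ = 8.439° → d = Rσ = 3434·0.14728 = 506 nmi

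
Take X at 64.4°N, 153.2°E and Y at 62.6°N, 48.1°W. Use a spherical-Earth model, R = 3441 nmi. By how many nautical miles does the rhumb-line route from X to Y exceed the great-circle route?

Great circle: cos σ = sin φ₁ sin φ₂ + cos φ₁ cos φ₂ cos Δλ,  σ = 0.9079 rad → d_gc = 3124.1 nmi
Rhumb line: Δψ = -0.0704, q = Δφ/Δψ = 0.4460, d_rh = R√(Δφ²+q²Δλ²) = 4252.5 nmi
Excess = 4252.5 − 3124.1 = 1128.4 ≈ 1128 nmi

1128 nmi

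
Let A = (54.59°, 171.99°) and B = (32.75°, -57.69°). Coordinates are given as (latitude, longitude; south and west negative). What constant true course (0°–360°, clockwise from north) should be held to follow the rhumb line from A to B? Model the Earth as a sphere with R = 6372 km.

Δψ = ln[tan(π/4+φ₂/2)/tan(π/4+φ₁/2)] = -0.5363
Δλ = +2.2745 rad (taken the short way round)
course = atan2(Δλ, Δψ) = 103.27°

103.3°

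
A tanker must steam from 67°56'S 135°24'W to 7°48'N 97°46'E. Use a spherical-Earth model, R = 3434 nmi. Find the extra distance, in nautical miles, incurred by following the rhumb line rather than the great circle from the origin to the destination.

Great circle: cos σ = sin φ₁ sin φ₂ + cos φ₁ cos φ₂ cos Δλ,  σ = 1.9272 rad → d_gc = 6618.0 nmi
Rhumb line: Δψ = +1.7714, q = Δφ/Δψ = 0.7462, d_rh = R√(Δφ²+q²Δλ²) = 7264.9 nmi
Excess = 7264.9 − 6618.0 = 646.9 ≈ 647 nmi

647 nmi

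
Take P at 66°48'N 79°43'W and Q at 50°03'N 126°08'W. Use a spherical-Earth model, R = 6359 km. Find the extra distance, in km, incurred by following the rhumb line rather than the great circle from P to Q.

65 km

Great circle: cos σ = sin φ₁ sin φ₂ + cos φ₁ cos φ₂ cos Δλ,  σ = 0.4970 rad → d_gc = 3160.6 km
Rhumb line: Δψ = -0.5714, q = Δφ/Δψ = 0.5116, d_rh = R√(Δφ²+q²Δλ²) = 3225.4 km
Excess = 3225.4 − 3160.6 = 64.8 ≈ 65 km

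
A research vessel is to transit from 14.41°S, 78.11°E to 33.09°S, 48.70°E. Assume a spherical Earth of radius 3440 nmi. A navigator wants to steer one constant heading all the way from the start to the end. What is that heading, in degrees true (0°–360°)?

Meridional parts: M(φ₁)=-0.2542, M(φ₂)=-0.6126 → ΔM = -0.3584;  Δλ = -0.5133 rad
tan C = Δλ / ΔM = +1.4322 → C = 235.08°

235.1°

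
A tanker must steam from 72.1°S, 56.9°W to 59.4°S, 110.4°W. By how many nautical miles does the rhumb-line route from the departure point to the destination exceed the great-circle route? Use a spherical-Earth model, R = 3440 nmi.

Great circle: cos σ = sin φ₁ sin φ₂ + cos φ₁ cos φ₂ cos Δλ,  σ = 0.4223 rad → d_gc = 1452.8 nmi
Rhumb line: Δψ = +0.5522, q = Δφ/Δψ = 0.4014, d_rh = R√(Δφ²+q²Δλ²) = 1498.0 nmi
Excess = 1498.0 − 1452.8 = 45.2 ≈ 45 nmi

45 nmi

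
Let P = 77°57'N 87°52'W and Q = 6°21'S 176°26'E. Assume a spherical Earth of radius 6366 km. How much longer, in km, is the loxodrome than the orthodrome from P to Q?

Great circle: cos σ = sin φ₁ sin φ₂ + cos φ₁ cos φ₂ cos Δλ,  σ = 1.6999 rad → d_gc = 10821.7 km
Rhumb line: Δψ = -2.3597, q = Δφ/Δψ = 0.6235, d_rh = R√(Δφ²+q²Δλ²) = 11475.4 km
Excess = 11475.4 − 10821.7 = 653.7 ≈ 654 km

654 km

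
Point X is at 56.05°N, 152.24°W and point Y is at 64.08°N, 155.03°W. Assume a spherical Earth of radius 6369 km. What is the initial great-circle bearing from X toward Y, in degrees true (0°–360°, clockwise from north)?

θ = atan2( sin Δλ·cos φ₂ ,  cos φ₁ sin φ₂ − sin φ₁ cos φ₂ cos Δλ )
  = atan2(-0.0213, +0.1401) = 351.37°

351.4°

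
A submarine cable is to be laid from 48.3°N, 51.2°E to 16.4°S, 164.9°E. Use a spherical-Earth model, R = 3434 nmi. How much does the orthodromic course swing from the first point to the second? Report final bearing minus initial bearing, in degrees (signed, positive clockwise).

+52.9°

At departure: θ₁ = atan2(sin Δλ cos φ₂, cos φ₁ sin φ₂ − sin φ₁ cos φ₂ cos Δλ) = 83.50°
At arrival: θ₂ = atan2(sin Δλ cos φ₁, −cos φ₂ sin φ₁ + sin φ₂ cos φ₁ cos Δλ) = 136.45°
Δθ = θ₂ − θ₁ = +52.9°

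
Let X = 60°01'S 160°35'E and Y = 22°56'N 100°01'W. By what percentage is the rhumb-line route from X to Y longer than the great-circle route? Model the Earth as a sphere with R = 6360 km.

2.7%

Great circle: σ = 1.9962 rad → d_gc = Rσ = 12695.8 km
Rhumb: Δφ = +1.4478, Δλ = +1.7349, Δψ = +1.7289, q = Δφ/Δψ = 0.8374 → d_rh = R√(Δφ²+q²Δλ²) = 13044.0 km
Excess = (13044.0 − 12695.8) / 12695.8 = 348.2 / 12695.8 = 2.74% ≈ 2.7%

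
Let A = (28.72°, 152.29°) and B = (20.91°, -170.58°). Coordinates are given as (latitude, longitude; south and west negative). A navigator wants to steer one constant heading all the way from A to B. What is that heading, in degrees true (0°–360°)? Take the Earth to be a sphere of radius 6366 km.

Meridional parts: M(φ₁)=+0.5237, M(φ₂)=+0.3733 → ΔM = -0.1503;  Δλ = +0.6480 rad
tan C = Δλ / ΔM = -4.3104 → C = 103.06°

103.1°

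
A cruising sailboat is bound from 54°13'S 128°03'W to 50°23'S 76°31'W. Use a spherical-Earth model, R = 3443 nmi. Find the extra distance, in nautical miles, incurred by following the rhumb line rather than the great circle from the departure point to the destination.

41 nmi

Great circle: cos σ = sin φ₁ sin φ₂ + cos φ₁ cos φ₂ cos Δλ,  σ = 0.5417 rad → d_gc = 1865.0 nmi
Rhumb line: Δψ = +0.1095, q = Δφ/Δψ = 0.6110, d_rh = R√(Δφ²+q²Δλ²) = 1906.2 nmi
Excess = 1906.2 − 1865.0 = 41.2 ≈ 41 nmi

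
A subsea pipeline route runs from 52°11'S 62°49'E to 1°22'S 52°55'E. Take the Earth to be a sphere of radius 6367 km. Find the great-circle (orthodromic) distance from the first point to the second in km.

cos σ = sin φ₁ sin φ₂ + cos φ₁ cos φ₂ cos Δλ
      = sin(-52.18°)sin(-1.37°) + cos(-52.18°)cos(-1.37°)cos(-9.90°) = 0.6227
σ = 51.488° → d = Rσ = 6367·0.89864 = 5722 km

5722 km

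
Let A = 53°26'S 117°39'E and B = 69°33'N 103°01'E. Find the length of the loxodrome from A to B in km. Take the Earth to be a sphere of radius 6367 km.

13722 km

Δψ = ln[tan(π/4+φ₂/2)/tan(π/4+φ₁/2)] = +2.8202;  Δφ = +2.1465 rad,  Δλ = -0.2554 rad
q = Δφ/Δψ = 0.7611
d = R·√(Δφ² + q²Δλ²) = 6367·2.15525 = 13722 km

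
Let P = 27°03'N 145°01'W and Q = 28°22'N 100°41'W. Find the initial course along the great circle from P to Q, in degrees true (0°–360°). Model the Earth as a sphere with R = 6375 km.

77.4°

θ = atan2( sin Δλ·cos φ₂ ,  cos φ₁ sin φ₂ − sin φ₁ cos φ₂ cos Δλ )
  = atan2(+0.6149, +0.1369) = 77.45°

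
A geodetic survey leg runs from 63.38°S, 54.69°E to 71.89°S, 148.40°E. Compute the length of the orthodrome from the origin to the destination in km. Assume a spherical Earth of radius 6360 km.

3639 km

cos σ = sin φ₁ sin φ₂ + cos φ₁ cos φ₂ cos Δλ
      = sin(-63.38°)sin(-71.89°) + cos(-63.38°)cos(-71.89°)cos(93.71°) = 0.8407
σ = 32.786° → d = Rσ = 6360·0.57222 = 3639 km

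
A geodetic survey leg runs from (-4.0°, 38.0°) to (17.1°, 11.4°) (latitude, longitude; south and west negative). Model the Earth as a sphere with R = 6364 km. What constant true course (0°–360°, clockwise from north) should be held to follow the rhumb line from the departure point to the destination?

Δψ = ln[tan(π/4+φ₂/2)/tan(π/4+φ₁/2)] = +0.3729
Δλ = -0.4643 rad (taken the short way round)
course = atan2(Δλ, Δψ) = 308.77°

308.8°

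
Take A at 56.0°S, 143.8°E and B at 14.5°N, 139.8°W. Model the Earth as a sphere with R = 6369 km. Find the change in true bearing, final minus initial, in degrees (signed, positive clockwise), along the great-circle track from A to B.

Initial bearing θ₁ = atan2(sin Δλ cos φ₂, cos φ₁ sin φ₂ − sin φ₁ cos φ₂ cos Δλ) = 70.74°
Final bearing θ₂ = (initial bearing from the destination back to the start) + 180° = 33.04°
Δθ = θ₂ − θ₁ = -37.7°

-37.7°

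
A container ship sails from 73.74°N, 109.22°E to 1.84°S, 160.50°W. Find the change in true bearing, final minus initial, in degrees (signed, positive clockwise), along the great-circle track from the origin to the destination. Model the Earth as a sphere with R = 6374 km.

+73.5°

At departure: θ₁ = atan2(sin Δλ cos φ₂, cos φ₁ sin φ₂ − sin φ₁ cos φ₂ cos Δλ) = 90.25°
At arrival: θ₂ = atan2(sin Δλ cos φ₁, −cos φ₂ sin φ₁ + sin φ₂ cos φ₁ cos Δλ) = 163.73°
Δθ = θ₂ − θ₁ = +73.5°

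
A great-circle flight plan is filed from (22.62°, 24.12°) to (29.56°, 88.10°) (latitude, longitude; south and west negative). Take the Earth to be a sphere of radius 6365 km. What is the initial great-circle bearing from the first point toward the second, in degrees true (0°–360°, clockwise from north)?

68.5°

θ = atan2( sin Δλ·cos φ₂ ,  cos φ₁ sin φ₂ − sin φ₁ cos φ₂ cos Δλ )
  = atan2(+0.7817, +0.3086) = 68.45°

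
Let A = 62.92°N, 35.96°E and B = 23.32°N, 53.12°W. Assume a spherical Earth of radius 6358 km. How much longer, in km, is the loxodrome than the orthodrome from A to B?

Great circle: cos σ = sin φ₁ sin φ₂ + cos φ₁ cos φ₂ cos Δλ,  σ = 1.2034 rad → d_gc = 7651.26 km
Rhumb line: Δψ = -1.0050, q = Δφ/Δψ = 0.6877, d_rh = R√(Δφ²+q²Δλ²) = 8094.79 km
Excess = 8094.79 − 7651.26 = 443.53 ≈ 444 km

444 km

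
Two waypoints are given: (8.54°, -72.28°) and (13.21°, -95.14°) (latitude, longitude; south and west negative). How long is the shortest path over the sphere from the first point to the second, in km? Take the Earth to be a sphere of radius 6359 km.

2544 km

Haversine: a = sin²(Δφ/2)+cos φ₁ cos φ₂ sin²(Δλ/2) = 0.03947;  σ = 2·atan2(√a,√(1−a))
σ = 22.918° → d = Rσ = 6359·0.39999 = 2544 km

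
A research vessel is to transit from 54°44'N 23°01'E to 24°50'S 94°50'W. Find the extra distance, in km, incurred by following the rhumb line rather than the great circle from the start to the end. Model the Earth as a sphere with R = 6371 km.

Great circle: cos σ = sin φ₁ sin φ₂ + cos φ₁ cos φ₂ cos Δλ,  σ = 2.1990 rad → d_gc = 14009.8 km
Rhumb line: Δψ = -1.5938, q = Δφ/Δψ = 0.8713, d_rh = R√(Δφ²+q²Δλ²) = 14444.5 km
Excess = 14444.5 − 14009.8 = 434.7 ≈ 435 km

435 km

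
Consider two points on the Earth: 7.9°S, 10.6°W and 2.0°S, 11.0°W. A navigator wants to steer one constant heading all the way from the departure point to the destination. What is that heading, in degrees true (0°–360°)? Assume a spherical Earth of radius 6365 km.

356.1°

Δψ = ln[tan(π/4+φ₂/2)/tan(π/4+φ₁/2)] = +0.1034
Δλ = -0.0070 rad (taken the short way round)
course = atan2(Δλ, Δψ) = 356.14°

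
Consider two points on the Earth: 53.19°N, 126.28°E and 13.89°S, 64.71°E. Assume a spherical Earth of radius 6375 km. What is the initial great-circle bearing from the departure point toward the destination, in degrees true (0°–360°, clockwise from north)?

239.0°

N = sin Δλ·cos φ₂ = -0.8537;  D = cos φ₁ sin φ₂ − sin φ₁ cos φ₂ cos Δλ = -0.5139
initial course = atan2(N, D) = 238.96°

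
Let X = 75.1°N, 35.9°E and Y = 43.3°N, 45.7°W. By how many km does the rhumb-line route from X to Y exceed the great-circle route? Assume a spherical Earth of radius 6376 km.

Great circle: cos σ = sin φ₁ sin φ₂ + cos φ₁ cos φ₂ cos Δλ,  σ = 0.8092 rad → d_gc = 5159.3 km
Rhumb line: Δψ = -1.1943, q = Δφ/Δψ = 0.4647, d_rh = R√(Δφ²+q²Δλ²) = 5507.2 km
Excess = 5507.2 − 5159.3 = 347.9 ≈ 348 km

348 km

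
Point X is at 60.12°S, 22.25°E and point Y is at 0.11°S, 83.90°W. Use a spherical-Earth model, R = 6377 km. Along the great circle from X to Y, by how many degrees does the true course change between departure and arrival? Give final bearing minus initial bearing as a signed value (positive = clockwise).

Initial bearing θ₁ = atan2(sin Δλ cos φ₂, cos φ₁ sin φ₂ − sin φ₁ cos φ₂ cos Δλ) = 255.85°
Final bearing θ₂ = (initial bearing from the destination back to the start) + 180° = 331.11°
Δθ = θ₂ − θ₁ = +75.3°

+75.3°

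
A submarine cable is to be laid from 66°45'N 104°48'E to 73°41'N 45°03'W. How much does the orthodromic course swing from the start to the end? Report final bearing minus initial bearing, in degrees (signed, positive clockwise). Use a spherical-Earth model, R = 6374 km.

-148.1°

Initial bearing θ₁ = atan2(sin Δλ cos φ₂, cos φ₁ sin φ₂ − sin φ₁ cos φ₂ cos Δλ) = 346.81°
Final bearing θ₂ = (initial bearing from the destination back to the start) + 180° = 198.70°
Δθ = θ₂ − θ₁ = -148.1°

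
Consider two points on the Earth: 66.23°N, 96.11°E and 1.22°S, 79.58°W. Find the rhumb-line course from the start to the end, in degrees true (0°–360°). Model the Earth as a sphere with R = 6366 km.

Meridional parts: M(φ₁)=+1.5585, M(φ₂)=-0.0213 → ΔM = -1.5798;  Δλ = -3.0664 rad
tan C = Δλ / ΔM = +1.9410 → C = 242.74°

242.7°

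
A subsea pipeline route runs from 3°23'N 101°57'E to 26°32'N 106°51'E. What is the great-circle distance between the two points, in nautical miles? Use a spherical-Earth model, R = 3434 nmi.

Haversine: a = sin²(Δφ/2)+cos φ₁ cos φ₂ sin²(Δλ/2) = 0.04189;  σ = 2·atan2(√a,√(1−a))
σ = 23.621° → d = Rσ = 3434·0.41227 = 1416 nmi

1416 nmi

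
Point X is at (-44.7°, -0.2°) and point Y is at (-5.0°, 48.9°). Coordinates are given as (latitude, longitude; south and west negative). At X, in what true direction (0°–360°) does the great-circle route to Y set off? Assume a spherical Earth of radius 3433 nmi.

62.2°

N = sin Δλ·cos φ₂ = +0.7530;  D = cos φ₁ sin φ₂ − sin φ₁ cos φ₂ cos Δλ = +0.3968
initial course = atan2(N, D) = 62.21°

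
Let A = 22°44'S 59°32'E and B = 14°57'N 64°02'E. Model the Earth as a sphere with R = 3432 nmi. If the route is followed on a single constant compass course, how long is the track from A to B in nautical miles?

Rhumb course C = atan2(Δλ, Δψ) with Δψ = ln[tan(π/4+φ₂/2)/tan(π/4+φ₁/2)] = +0.6716, Δλ = +0.0785 → C = 6.67°
d = R·|Δφ| / |cos C| = 3432·0.65770 / 0.99323 = 2273 nmi

2273 nmi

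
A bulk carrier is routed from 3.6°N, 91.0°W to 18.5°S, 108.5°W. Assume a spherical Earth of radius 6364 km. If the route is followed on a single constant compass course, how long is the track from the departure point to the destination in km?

Rhumb course C = atan2(Δλ, Δψ) with Δψ = ln[tan(π/4+φ₂/2)/tan(π/4+φ₁/2)] = -0.3915, Δλ = -0.3054 → C = 217.96°
d = R·|Δφ| / |cos C| = 6364·0.38572 / 0.78846 = 3113 km

3113 km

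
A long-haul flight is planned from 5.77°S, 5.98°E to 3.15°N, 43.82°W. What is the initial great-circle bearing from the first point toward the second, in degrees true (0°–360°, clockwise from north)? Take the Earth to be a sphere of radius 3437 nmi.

θ = atan2( sin Δλ·cos φ₂ ,  cos φ₁ sin φ₂ − sin φ₁ cos φ₂ cos Δλ )
  = atan2(-0.7626, +0.1195) = 278.90°

278.9°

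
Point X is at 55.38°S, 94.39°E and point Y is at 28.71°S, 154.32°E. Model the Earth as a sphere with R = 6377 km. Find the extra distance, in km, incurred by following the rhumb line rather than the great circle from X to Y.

125 km

Great circle: cos σ = sin φ₁ sin φ₂ + cos φ₁ cos φ₂ cos Δλ,  σ = 0.8698 rad → d_gc = 5546.62 km
Rhumb line: Δψ = +0.6424, q = Δφ/Δψ = 0.7246, d_rh = R√(Δφ²+q²Δλ²) = 5672.06 km
Excess = 5672.06 − 5546.62 = 125.44 ≈ 125 km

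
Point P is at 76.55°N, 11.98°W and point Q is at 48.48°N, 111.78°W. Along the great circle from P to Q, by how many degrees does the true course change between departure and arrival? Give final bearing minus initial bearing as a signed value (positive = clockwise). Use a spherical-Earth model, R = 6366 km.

At departure: θ₁ = atan2(sin Δλ cos φ₂, cos φ₁ sin φ₂ − sin φ₁ cos φ₂ cos Δλ) = 293.49°
At arrival: θ₂ = atan2(sin Δλ cos φ₁, −cos φ₂ sin φ₁ + sin φ₂ cos φ₁ cos Δλ) = 198.77°
Δθ = θ₂ − θ₁ = -94.7°

-94.7°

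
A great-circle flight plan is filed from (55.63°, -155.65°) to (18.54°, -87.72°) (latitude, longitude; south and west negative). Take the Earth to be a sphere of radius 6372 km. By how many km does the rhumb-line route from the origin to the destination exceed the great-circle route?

Great circle: cos σ = sin φ₁ sin φ₂ + cos φ₁ cos φ₂ cos Δλ,  σ = 1.0888 rad → d_gc = 6937.7 km
Rhumb line: Δψ = -0.8442, q = Δφ/Δψ = 0.7668, d_rh = R√(Δφ²+q²Δλ²) = 7111.6 km
Excess = 7111.6 − 6937.7 = 173.9 ≈ 174 km

174 km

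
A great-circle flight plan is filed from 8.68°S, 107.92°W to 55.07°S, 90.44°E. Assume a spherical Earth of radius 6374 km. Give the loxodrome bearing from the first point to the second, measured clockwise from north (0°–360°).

250.4°

Δψ = ln[tan(π/4+φ₂/2)/tan(π/4+φ₁/2)] = -1.0043
Δλ = -2.8212 rad (taken the short way round)
course = atan2(Δλ, Δψ) = 250.40°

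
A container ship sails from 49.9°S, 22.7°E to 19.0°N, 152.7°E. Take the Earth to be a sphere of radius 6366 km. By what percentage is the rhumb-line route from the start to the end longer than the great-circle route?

Great circle: σ = 2.2660 rad → d_gc = Rσ = 14425.1 km
Rhumb: Δφ = +1.2025, Δλ = +2.2689, Δψ = +1.3458, q = Δφ/Δψ = 0.8935 → d_rh = R√(Δφ²+q²Δλ²) = 15005.6 km
Excess = (15005.6 − 14425.1) / 14425.1 = 580.5 / 14425.1 = 4.02% ≈ 4.0%

4.0%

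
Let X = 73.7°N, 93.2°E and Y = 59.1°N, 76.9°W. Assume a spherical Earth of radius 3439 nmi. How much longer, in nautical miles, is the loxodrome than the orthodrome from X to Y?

1230 nmi

Great circle: cos σ = sin φ₁ sin φ₂ + cos φ₁ cos φ₂ cos Δλ,  σ = 0.8209 rad → d_gc = 2823.0 nmi
Rhumb line: Δψ = -0.6575, q = Δφ/Δψ = 0.3876, d_rh = R√(Δφ²+q²Δλ²) = 4052.9 nmi
Excess = 4052.9 − 2823.0 = 1229.9 ≈ 1230 nmi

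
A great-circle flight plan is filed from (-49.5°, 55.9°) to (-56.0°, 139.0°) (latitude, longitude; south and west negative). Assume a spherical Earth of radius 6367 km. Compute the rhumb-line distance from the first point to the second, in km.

Rhumb course C = atan2(Δλ, Δψ) with Δψ = ln[tan(π/4+φ₂/2)/tan(π/4+φ₁/2)] = -0.1879, Δλ = +1.4504 → C = 97.38°
d = R·|Δφ| / |cos C| = 6367·0.11345 / 0.12846 = 5623 km

5623 km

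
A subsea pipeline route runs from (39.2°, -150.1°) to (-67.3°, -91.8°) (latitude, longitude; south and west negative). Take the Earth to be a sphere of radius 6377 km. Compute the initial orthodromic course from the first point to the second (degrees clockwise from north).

N = sin Δλ·cos φ₂ = +0.3283;  D = cos φ₁ sin φ₂ − sin φ₁ cos φ₂ cos Δλ = -0.8431
initial course = atan2(N, D) = 158.72°

158.7°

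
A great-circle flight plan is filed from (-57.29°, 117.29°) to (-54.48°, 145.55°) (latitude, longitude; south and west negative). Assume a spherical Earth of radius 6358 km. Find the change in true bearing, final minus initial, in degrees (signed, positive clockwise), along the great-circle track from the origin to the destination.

Initial bearing θ₁ = atan2(sin Δλ cos φ₂, cos φ₁ sin φ₂ − sin φ₁ cos φ₂ cos Δλ) = 91.92°
Final bearing θ₂ = (initial bearing from the destination back to the start) + 180° = 68.37°
Δθ = θ₂ − θ₁ = -23.6°

-23.6°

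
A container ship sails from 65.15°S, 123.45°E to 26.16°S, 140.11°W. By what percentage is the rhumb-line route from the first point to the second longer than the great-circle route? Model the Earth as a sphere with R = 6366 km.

7.5%

Great circle: σ = 1.2049 rad → d_gc = Rσ = 7670.6 km
Rhumb: Δφ = +0.6805, Δλ = +1.6832, Δψ = +1.0393, q = Δφ/Δψ = 0.6547 → d_rh = R√(Δφ²+q²Δλ²) = 8245.4 km
Excess = (8245.4 − 7670.6) / 7670.6 = 574.8 / 7670.6 = 7.49% ≈ 7.5%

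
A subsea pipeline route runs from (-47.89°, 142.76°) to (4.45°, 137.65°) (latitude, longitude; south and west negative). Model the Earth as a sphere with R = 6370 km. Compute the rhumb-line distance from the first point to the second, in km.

5841 km

Δψ = ln[tan(π/4+φ₂/2)/tan(π/4+φ₁/2)] = +1.0323;  Δφ = +0.9135 rad,  Δλ = -0.0892 rad
q = Δφ/Δψ = 0.8849
d = R·√(Δφ² + q²Δλ²) = 6370·0.91691 = 5841 km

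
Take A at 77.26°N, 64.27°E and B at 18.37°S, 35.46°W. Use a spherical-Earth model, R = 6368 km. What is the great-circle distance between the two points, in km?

cos σ = sin φ₁ sin φ₂ + cos φ₁ cos φ₂ cos Δλ
      = sin(77.26°)sin(-18.37°) + cos(77.26°)cos(-18.37°)cos(-99.73°) = -0.3428
σ = 110.045° → d = Rσ = 6368·1.92065 = 12231 km

12231 km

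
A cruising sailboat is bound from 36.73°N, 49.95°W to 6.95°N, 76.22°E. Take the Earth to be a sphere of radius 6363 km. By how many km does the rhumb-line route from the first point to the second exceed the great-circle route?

Great circle: cos σ = sin φ₁ sin φ₂ + cos φ₁ cos φ₂ cos Δλ,  σ = 1.9792 rad → d_gc = 12593.8 km
Rhumb line: Δψ = -0.5685, q = Δφ/Δψ = 0.9143, d_rh = R√(Δφ²+q²Δλ²) = 13230.6 km
Excess = 13230.6 − 12593.8 = 636.8 ≈ 637 km

637 km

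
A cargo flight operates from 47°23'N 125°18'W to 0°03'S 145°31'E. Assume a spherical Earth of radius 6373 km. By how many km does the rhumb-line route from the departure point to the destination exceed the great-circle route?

234 km

Great circle: cos σ = sin φ₁ sin φ₂ + cos φ₁ cos φ₂ cos Δλ,  σ = 1.5618 rad → d_gc = 9953.3 km
Rhumb line: Δψ = -0.9423, q = Δφ/Δψ = 0.8785, d_rh = R√(Δφ²+q²Δλ²) = 10187.4 km
Excess = 10187.4 − 9953.3 = 234.1 ≈ 234 km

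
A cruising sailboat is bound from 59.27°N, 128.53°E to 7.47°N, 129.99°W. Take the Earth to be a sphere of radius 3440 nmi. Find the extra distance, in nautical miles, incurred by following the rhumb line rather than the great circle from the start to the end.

Great circle: cos σ = sin φ₁ sin φ₂ + cos φ₁ cos φ₂ cos Δλ,  σ = 1.5599 rad → d_gc = 5366.0 nmi
Rhumb line: Δψ = -1.1610, q = Δφ/Δψ = 0.7787, d_rh = R√(Δφ²+q²Δλ²) = 5673.0 nmi
Excess = 5673.0 − 5366.0 = 307.0 ≈ 307 nmi

307 nmi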